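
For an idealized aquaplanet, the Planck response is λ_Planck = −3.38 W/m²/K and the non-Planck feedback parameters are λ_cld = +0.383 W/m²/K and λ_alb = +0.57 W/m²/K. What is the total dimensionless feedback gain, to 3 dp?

0.282

Convert to gains: g_cld = 0.383/3.38 = 0.1133; g_alb = 0.57/3.38 = 0.1686.
Total gain g = 0.2819.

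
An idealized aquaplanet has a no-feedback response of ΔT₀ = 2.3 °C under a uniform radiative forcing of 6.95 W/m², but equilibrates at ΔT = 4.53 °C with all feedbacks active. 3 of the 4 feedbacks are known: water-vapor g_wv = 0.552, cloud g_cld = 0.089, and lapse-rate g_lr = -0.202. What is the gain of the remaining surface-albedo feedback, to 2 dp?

0.05

Amplification A = ΔT/ΔT₀ = 4.53/2.3 = 1.97.
Total gain g = 1 − 1/A = 1 − 1/1.97 = 0.4924.
Known gains sum to 0.552 + 0.089 − 0.202 = 0.439.
g_alb = 0.4924 − 0.439 = 0.05.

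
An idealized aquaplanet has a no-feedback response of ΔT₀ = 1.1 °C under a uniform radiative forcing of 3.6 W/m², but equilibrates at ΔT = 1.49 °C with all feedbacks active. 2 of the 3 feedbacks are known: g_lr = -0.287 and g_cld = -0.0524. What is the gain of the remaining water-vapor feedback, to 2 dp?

Amplification A = ΔT/ΔT₀ = 1.49/1.1 = 1.355.
Total gain g = 1 − 1/A = 1 − 1/1.355 = 0.262.
Known gains sum to -0.287 − 0.0524 = -0.3394.
g_wv = 0.262 + 0.3394 = 0.60.

0.60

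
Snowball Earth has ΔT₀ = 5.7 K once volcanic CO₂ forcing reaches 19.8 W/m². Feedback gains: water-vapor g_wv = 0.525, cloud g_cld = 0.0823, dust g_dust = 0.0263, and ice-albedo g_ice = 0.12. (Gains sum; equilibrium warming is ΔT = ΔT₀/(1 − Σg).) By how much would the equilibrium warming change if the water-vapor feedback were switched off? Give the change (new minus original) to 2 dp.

Original: g = 0.7536, ΔT = 5.7/(1−0.7536) = 23.1331 K.
Without water-vapor: g' = 0.2286, ΔT' = 5.7/(1−0.2286) = 7.3892 K.
Change = 7.3892 − 23.1331 = -15.74 K.

-15.74 K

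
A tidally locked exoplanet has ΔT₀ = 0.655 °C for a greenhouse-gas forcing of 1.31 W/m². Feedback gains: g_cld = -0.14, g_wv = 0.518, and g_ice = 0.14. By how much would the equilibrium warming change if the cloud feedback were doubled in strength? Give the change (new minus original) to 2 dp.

Original: g = 0.518, ΔT = 0.655/(1−0.518) = 1.3589 °C.
With doubled cloud: g' = 0.378, ΔT' = 0.655/(1−0.378) = 1.0531 °C.
Change = 1.0531 − 1.3589 = -0.31 °C.

-0.31 °C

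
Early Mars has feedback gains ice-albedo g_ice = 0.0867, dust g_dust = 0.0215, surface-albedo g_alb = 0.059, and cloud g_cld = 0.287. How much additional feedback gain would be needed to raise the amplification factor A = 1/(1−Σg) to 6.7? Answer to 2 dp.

0.40

Current total gain = 0.4542.
Target gain for A = 6.7: g* = 1 − 1/6.7 = 0.8507.
Additional gain needed = 0.8507 − 0.4542 = 0.40.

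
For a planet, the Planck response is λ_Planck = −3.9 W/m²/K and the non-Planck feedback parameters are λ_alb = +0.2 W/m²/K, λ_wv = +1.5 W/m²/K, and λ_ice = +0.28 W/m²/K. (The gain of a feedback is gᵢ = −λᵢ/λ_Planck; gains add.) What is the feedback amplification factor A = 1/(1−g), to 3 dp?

2.031

Convert to gains: g_alb = 0.2/3.9 = 0.05128; g_wv = 1.5/3.9 = 0.3846; g_ice = 0.28/3.9 = 0.07179.
Total gain g = 0.50767.
A = 1/(1 − 0.50767) = 2.031.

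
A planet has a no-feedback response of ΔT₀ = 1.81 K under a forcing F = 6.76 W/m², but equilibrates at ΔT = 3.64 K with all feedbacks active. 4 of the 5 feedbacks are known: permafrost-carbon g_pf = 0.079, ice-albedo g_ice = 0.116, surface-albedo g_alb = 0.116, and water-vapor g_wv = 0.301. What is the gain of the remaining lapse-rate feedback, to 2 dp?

Amplification A = ΔT/ΔT₀ = 3.64/1.81 = 2.011.
Total gain g = 1 − 1/A = 1 − 1/2.011 = 0.5027.
Known gains sum to 0.079 + 0.116 + 0.116 + 0.301 = 0.612.
g_lr = 0.5027 − 0.612 = -0.11.

-0.11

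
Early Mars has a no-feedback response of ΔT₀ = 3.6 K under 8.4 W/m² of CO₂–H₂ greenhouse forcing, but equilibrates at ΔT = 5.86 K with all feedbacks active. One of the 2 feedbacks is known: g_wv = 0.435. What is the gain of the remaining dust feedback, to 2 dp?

Amplification A = ΔT/ΔT₀ = 5.86/3.6 = 1.628.
Total gain g = 1 − 1/A = 1 − 1/1.628 = 0.3857.
The known gain is 0.435.
g_dust = 0.3857 − 0.435 = -0.05.

-0.05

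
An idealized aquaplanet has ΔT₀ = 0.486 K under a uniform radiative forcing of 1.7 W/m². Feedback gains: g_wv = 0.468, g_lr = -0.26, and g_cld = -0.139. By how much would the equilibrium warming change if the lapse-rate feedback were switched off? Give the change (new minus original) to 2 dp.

Original: g = 0.069, ΔT = 0.486/(1−0.069) = 0.5220 K.
Without lapse-rate: g' = 0.329, ΔT' = 0.486/(1−0.329) = 0.7243 K.
Change = 0.7243 − 0.5220 = 0.20 K.

0.20 K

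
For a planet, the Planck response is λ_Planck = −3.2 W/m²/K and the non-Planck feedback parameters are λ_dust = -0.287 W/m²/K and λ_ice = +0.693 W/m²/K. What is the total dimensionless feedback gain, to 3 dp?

0.127

Convert to gains: g_dust = -0.287/3.2 = -0.08969; g_ice = 0.693/3.2 = 0.2166.
Total gain g = 0.12691.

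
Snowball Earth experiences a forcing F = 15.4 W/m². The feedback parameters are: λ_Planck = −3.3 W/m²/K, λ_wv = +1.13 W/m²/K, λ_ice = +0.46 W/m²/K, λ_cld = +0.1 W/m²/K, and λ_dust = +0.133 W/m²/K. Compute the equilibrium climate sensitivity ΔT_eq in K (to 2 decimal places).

10.43 K

Net feedback parameter λ = (−3.3) + (+1.13) + (+0.46) + (+0.1) + (+0.133) = -1.477 W/m²/K.
ΔT = −F/λ = −15.4/(-1.477) = 10.43 K.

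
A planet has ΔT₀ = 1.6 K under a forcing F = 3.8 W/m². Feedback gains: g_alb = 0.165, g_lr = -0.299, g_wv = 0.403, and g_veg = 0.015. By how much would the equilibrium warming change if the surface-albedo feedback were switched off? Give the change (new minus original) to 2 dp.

Original: g = 0.284, ΔT = 1.6/(1−0.284) = 2.2346 K.
Without surface-albedo: g' = 0.119, ΔT' = 1.6/(1−0.119) = 1.8161 K.
Change = 1.8161 − 2.2346 = -0.42 K.

-0.42 K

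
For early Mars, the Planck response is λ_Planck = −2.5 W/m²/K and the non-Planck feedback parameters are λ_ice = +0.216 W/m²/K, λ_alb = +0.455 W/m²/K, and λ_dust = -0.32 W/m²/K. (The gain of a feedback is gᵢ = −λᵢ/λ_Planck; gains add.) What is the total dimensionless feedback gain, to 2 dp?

Convert to gains: g_ice = 0.216/2.5 = 0.0864; g_alb = 0.455/2.5 = 0.182; g_dust = -0.32/2.5 = -0.128.
Total gain g = 0.1404.

0.14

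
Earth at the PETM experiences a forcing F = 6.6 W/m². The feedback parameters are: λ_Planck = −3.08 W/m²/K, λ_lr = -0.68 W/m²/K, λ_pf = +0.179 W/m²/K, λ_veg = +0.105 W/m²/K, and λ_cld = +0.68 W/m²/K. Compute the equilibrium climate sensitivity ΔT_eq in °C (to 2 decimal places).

Net feedback parameter λ = (−3.08) + (-0.68) + (+0.179) + (+0.105) + (+0.68) = -2.796 W/m²/K.
ΔT = −F/λ = −6.6/(-2.796) = 2.36 °C.

2.36 °C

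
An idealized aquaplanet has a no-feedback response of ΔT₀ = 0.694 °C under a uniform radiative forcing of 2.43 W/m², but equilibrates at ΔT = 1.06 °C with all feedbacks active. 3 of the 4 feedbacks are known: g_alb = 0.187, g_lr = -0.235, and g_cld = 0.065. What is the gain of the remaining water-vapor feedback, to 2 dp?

Amplification A = ΔT/ΔT₀ = 1.06/0.694 = 1.527.
Total gain g = 1 − 1/A = 1 − 1/1.527 = 0.3451.
Known gains sum to 0.187 − 0.235 + 0.065 = 0.017.
g_wv = 0.3451 − 0.017 = 0.33.

0.33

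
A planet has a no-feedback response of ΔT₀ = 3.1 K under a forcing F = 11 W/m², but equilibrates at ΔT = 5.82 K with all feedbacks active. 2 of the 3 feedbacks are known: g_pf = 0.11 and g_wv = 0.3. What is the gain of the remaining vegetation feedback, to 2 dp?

0.06

Amplification A = ΔT/ΔT₀ = 5.82/3.1 = 1.877.
Total gain g = 1 − 1/A = 1 − 1/1.877 = 0.4672.
Known gains sum to 0.11 + 0.3 = 0.41.
g_veg = 0.4672 − 0.41 = 0.06.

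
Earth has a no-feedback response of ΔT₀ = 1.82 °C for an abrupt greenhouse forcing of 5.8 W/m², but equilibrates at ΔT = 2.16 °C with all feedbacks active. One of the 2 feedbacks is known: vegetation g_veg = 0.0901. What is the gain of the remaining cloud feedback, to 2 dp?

0.07

Amplification A = ΔT/ΔT₀ = 2.16/1.82 = 1.187.
Total gain g = 1 − 1/A = 1 − 1/1.187 = 0.1575.
The known gain is 0.0901.
g_cld = 0.1575 − 0.0901 = 0.07.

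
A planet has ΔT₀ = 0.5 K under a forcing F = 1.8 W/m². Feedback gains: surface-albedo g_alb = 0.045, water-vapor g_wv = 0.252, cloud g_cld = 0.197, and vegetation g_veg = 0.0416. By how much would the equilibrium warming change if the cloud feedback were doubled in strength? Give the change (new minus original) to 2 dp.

Original: g = 0.5356, ΔT = 0.5/(1−0.5356) = 1.0767 K.
With doubled cloud: g' = 0.7326, ΔT' = 0.5/(1−0.7326) = 1.8699 K.
Change = 1.8699 − 1.0767 = 0.79 K.

0.79 K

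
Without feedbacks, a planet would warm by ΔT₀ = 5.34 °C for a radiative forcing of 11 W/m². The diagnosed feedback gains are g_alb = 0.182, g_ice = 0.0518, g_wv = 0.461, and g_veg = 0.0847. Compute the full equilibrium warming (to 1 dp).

Total gain g = 0.182 + 0.0518 + 0.461 + 0.0847 = 0.7795.
Amplification A = 1/(1 − 0.7795) = 4.535.
ΔT = 5.34 × 4.535 = 24.2 °C.

24.2 °C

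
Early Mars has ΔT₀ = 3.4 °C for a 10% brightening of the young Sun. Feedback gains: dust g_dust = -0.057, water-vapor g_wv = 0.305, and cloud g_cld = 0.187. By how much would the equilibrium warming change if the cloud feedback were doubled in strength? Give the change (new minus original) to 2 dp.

Original: g = 0.435, ΔT = 3.4/(1−0.435) = 6.0177 °C.
With doubled cloud: g' = 0.622, ΔT' = 3.4/(1−0.622) = 8.9947 °C.
Change = 8.9947 − 6.0177 = 2.98 °C.

2.98 °C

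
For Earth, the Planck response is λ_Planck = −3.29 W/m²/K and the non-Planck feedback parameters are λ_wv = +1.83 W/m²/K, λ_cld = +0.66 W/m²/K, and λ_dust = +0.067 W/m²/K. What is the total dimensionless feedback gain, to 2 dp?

Convert to gains: g_wv = 1.83/3.29 = 0.5562; g_cld = 0.66/3.29 = 0.2006; g_dust = 0.067/3.29 = 0.02036.
Total gain g = 0.77716.

0.78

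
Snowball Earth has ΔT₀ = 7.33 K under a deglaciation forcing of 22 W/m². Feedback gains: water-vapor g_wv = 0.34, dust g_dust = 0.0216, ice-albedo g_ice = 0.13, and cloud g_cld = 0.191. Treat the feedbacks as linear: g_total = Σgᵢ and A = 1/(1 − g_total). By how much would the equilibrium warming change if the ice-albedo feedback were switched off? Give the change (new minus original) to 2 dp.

Original: g = 0.6826, ΔT = 7.33/(1−0.6826) = 23.0939 K.
Without ice-albedo: g' = 0.5526, ΔT' = 7.33/(1−0.5526) = 16.3835 K.
Change = 16.3835 − 23.0939 = -6.71 K.

-6.71 K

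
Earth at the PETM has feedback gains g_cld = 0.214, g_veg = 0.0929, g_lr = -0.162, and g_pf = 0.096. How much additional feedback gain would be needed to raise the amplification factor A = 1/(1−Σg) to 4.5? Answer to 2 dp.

Current total gain = 0.2409.
Target gain for A = 4.5: g* = 1 − 1/4.5 = 0.7778.
Additional gain needed = 0.7778 − 0.2409 = 0.54.

0.54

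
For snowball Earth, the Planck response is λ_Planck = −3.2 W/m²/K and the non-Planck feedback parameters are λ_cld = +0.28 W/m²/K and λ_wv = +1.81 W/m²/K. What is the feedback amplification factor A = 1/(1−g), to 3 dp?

2.883

Convert to gains: g_cld = 0.28/3.2 = 0.0875; g_wv = 1.81/3.2 = 0.5656.
Total gain g = 0.6531.
A = 1/(1 − 0.6531) = 2.883.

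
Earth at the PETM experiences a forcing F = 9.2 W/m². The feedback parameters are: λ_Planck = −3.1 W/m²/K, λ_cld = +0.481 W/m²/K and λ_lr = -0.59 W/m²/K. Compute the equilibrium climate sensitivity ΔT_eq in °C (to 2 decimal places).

Net feedback parameter λ = (−3.1) + (+0.481) + (-0.59) = -3.209 W/m²/K.
ΔT = −F/λ = −9.2/(-3.209) = 2.87 °C.

2.87 °C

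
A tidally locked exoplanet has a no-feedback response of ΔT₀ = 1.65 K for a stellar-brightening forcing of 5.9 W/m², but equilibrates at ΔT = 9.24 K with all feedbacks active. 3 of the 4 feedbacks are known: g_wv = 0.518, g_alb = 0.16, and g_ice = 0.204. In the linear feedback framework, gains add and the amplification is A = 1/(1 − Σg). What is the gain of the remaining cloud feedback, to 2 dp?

-0.06

Amplification A = ΔT/ΔT₀ = 9.24/1.65 = 5.6.
Total gain g = 1 − 1/A = 1 − 1/5.6 = 0.8214.
Known gains sum to 0.518 + 0.16 + 0.204 = 0.882.
g_cld = 0.8214 − 0.882 = -0.06.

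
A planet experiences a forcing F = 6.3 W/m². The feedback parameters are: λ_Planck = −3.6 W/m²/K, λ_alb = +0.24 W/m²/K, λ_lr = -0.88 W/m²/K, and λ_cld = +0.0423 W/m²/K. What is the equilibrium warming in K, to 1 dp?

1.5 K

Net feedback parameter λ = (−3.6) + (+0.24) + (-0.88) + (+0.0423) = -4.1977 W/m²/K.
ΔT = −F/λ = −6.3/(-4.1977) = 1.5 K.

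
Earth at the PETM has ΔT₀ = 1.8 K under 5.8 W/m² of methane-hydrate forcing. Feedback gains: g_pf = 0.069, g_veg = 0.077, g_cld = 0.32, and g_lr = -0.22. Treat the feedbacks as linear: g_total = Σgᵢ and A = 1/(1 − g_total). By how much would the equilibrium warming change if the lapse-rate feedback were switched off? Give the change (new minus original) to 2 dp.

0.98 K

Original: g = 0.246, ΔT = 1.8/(1−0.246) = 2.3873 K.
Without lapse-rate: g' = 0.466, ΔT' = 1.8/(1−0.466) = 3.3708 K.
Change = 3.3708 − 2.3873 = 0.98 K.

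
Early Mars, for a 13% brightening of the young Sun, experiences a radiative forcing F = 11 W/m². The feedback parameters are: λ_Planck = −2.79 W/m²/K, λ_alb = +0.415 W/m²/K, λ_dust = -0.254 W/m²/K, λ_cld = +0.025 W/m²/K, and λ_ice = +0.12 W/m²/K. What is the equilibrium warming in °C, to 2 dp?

4.43 °C

Net feedback parameter λ = (−2.79) + (+0.415) + (-0.254) + (+0.025) + (+0.12) = -2.484 W/m²/K.
ΔT = −F/λ = −11/(-2.484) = 4.43 °C.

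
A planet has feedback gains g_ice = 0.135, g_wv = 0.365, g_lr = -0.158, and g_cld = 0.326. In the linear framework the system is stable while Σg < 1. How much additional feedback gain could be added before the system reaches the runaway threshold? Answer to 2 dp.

0.33

Current total gain = 0.135 + 0.365 − 0.158 + 0.326 = 0.668.
Margin to runaway = 1 − 0.668 = 0.33.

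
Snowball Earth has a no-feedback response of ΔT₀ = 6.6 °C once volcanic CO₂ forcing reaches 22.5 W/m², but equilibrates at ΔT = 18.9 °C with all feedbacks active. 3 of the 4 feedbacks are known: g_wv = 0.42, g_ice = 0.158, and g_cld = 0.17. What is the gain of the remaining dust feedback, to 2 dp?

-0.10

Amplification A = ΔT/ΔT₀ = 18.9/6.6 = 2.864.
Total gain g = 1 − 1/A = 1 − 1/2.864 = 0.6508.
Known gains sum to 0.42 + 0.158 + 0.17 = 0.748.
g_dust = 0.6508 − 0.748 = -0.10.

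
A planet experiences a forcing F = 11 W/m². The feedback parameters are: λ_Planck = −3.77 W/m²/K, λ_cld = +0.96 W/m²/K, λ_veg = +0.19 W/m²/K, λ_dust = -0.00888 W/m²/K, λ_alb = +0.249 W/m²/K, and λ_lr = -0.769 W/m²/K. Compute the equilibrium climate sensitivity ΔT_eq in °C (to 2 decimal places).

Net feedback parameter λ = (−3.77) + (+0.96) + (+0.19) + (-0.00888) + (+0.249) + (-0.769) = -3.14888 W/m²/K.
ΔT = −F/λ = −11/(-3.14888) = 3.49 °C.

3.49 °C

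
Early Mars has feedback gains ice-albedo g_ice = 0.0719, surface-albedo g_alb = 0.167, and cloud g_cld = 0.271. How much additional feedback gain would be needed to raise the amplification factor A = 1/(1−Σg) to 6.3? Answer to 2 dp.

Current total gain = 0.5099.
Target gain for A = 6.3: g* = 1 − 1/6.3 = 0.8413.
Additional gain needed = 0.8413 − 0.5099 = 0.33.

0.33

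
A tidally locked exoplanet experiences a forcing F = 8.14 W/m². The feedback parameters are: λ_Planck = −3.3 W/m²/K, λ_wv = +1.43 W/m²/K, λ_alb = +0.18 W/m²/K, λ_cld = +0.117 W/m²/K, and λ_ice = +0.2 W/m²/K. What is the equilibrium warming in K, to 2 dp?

5.93 K

Net feedback parameter λ = (−3.3) + (+1.43) + (+0.18) + (+0.117) + (+0.2) = -1.373 W/m²/K.
ΔT = −F/λ = −8.14/(-1.373) = 5.93 K.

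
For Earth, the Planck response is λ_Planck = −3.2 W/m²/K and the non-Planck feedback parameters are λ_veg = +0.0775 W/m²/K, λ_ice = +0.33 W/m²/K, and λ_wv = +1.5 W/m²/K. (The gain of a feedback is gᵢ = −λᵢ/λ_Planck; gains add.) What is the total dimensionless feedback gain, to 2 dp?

Convert to gains: g_veg = 0.0775/3.2 = 0.02422; g_ice = 0.33/3.2 = 0.1031; g_wv = 1.5/3.2 = 0.4688.
Total gain g = 0.59612.

0.60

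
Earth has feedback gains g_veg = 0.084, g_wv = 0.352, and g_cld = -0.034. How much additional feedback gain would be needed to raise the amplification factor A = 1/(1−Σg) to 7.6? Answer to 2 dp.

0.47

Current total gain = 0.402.
Target gain for A = 7.6: g* = 1 − 1/7.6 = 0.8684.
Additional gain needed = 0.8684 − 0.402 = 0.47.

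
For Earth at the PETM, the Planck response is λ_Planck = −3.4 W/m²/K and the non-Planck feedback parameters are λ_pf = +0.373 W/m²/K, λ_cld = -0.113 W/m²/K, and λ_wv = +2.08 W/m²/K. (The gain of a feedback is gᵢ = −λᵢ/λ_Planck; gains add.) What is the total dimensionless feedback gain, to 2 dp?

0.69

Convert to gains: g_pf = 0.373/3.4 = 0.1097; g_cld = -0.113/3.4 = -0.03324; g_wv = 2.08/3.4 = 0.6118.
Total gain g = 0.68826.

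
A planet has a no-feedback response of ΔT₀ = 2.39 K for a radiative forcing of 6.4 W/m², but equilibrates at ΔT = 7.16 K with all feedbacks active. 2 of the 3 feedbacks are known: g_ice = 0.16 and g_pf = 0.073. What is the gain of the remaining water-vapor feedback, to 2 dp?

0.43

Amplification A = ΔT/ΔT₀ = 7.16/2.39 = 2.996.
Total gain g = 1 − 1/A = 1 − 1/2.996 = 0.6662.
Known gains sum to 0.16 + 0.073 = 0.233.
g_wv = 0.6662 − 0.233 = 0.43.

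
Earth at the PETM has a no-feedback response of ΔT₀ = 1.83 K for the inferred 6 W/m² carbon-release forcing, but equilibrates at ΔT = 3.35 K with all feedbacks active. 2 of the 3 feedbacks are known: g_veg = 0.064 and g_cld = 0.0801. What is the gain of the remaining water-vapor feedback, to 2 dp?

Amplification A = ΔT/ΔT₀ = 3.35/1.83 = 1.831.
Total gain g = 1 − 1/A = 1 − 1/1.831 = 0.4539.
Known gains sum to 0.064 + 0.0801 = 0.1441.
g_wv = 0.4539 − 0.1441 = 0.31.

0.31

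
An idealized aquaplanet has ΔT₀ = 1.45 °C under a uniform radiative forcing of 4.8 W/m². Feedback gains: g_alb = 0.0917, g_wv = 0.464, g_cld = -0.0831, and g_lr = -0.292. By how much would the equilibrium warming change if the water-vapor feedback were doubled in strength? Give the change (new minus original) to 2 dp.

Original: g = 0.1806, ΔT = 1.45/(1−0.1806) = 1.7696 °C.
With doubled water-vapor: g' = 0.6446, ΔT' = 1.45/(1−0.6446) = 4.0799 °C.
Change = 4.0799 − 1.7696 = 2.31 °C.

2.31 °C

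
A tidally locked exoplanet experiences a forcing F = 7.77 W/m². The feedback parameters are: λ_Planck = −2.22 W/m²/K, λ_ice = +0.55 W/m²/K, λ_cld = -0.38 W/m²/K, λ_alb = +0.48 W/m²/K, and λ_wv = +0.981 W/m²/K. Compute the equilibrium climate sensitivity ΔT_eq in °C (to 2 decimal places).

13.19 °C

Net feedback parameter λ = (−2.22) + (+0.55) + (-0.38) + (+0.48) + (+0.981) = -0.589 W/m²/K.
ΔT = −F/λ = −7.77/(-0.589) = 13.19 °C.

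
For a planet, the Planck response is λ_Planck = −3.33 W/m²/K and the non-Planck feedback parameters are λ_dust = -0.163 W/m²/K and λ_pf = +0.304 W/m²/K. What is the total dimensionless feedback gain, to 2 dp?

0.04

Convert to gains: g_dust = -0.163/3.33 = -0.04895; g_pf = 0.304/3.33 = 0.09129.
Total gain g = 0.04234.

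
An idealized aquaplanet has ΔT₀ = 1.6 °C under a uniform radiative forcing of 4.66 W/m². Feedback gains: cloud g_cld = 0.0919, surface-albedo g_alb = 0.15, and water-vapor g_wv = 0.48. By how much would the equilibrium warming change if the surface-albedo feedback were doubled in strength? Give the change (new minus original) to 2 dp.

6.74 °C

Original: g = 0.7219, ΔT = 1.6/(1−0.7219) = 5.7533 °C.
With doubled surface-albedo: g' = 0.8719, ΔT' = 1.6/(1−0.8719) = 12.4902 °C.
Change = 12.4902 − 5.7533 = 6.74 °C.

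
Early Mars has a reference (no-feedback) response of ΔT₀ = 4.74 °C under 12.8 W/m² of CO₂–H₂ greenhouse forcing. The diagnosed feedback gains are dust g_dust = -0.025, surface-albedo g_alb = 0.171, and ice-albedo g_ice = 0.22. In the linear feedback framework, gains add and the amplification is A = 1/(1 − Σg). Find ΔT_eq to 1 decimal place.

7.5 °C

Total gain g = -0.025 + 0.171 + 0.22 = 0.366.
Amplification A = 1/(1 − 0.366) = 1.577.
ΔT = 4.74 × 1.577 = 7.5 °C.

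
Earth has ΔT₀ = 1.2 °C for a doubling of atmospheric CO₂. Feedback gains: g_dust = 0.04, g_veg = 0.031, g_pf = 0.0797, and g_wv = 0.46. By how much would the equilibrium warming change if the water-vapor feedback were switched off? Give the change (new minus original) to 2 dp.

-1.67 °C

Original: g = 0.6107, ΔT = 1.2/(1−0.6107) = 3.0825 °C.
Without water-vapor: g' = 0.1507, ΔT' = 1.2/(1−0.1507) = 1.4129 °C.
Change = 1.4129 − 3.0825 = -1.67 °C.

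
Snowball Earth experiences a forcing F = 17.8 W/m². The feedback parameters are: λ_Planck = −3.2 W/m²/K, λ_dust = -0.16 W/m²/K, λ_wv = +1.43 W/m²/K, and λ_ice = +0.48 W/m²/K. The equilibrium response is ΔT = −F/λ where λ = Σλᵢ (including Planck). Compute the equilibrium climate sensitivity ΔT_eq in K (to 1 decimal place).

Net feedback parameter λ = (−3.2) + (-0.16) + (+1.43) + (+0.48) = -1.45 W/m²/K.
ΔT = −F/λ = −17.8/(-1.45) = 12.3 K.

12.3 K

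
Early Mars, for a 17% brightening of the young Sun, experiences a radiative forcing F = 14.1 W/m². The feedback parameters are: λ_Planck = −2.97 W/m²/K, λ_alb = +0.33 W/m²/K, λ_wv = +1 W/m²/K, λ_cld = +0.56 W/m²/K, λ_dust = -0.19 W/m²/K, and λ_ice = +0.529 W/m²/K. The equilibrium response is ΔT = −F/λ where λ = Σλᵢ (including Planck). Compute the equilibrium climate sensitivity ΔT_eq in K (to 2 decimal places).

19.03 K

Net feedback parameter λ = (−2.97) + (+0.33) + (+1) + (+0.56) + (-0.19) + (+0.529) = -0.741 W/m²/K.
ΔT = −F/λ = −14.1/(-0.741) = 19.03 K.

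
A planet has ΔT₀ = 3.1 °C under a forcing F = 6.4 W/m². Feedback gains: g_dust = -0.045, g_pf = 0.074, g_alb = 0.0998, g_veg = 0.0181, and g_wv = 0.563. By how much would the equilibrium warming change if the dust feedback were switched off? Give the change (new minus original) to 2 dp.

1.96 °C

Original: g = 0.7099, ΔT = 3.1/(1−0.7099) = 10.6860 °C.
Without dust: g' = 0.7549, ΔT' = 3.1/(1−0.7549) = 12.6479 °C.
Change = 12.6479 − 10.6860 = 1.96 °C.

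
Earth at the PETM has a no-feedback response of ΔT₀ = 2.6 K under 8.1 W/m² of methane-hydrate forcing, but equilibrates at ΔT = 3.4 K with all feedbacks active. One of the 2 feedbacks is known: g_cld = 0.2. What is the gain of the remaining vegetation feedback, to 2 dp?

0.04

Amplification A = ΔT/ΔT₀ = 3.4/2.6 = 1.308.
Total gain g = 1 − 1/A = 1 − 1/1.308 = 0.2355.
The known gain is 0.2.
g_veg = 0.2355 − 0.2 = 0.04.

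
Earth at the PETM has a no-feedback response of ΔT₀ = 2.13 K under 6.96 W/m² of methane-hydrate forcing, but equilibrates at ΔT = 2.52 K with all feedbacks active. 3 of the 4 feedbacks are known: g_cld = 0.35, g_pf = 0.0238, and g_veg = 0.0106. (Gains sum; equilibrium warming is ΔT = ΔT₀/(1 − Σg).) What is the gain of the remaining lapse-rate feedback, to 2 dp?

Amplification A = ΔT/ΔT₀ = 2.52/2.13 = 1.183.
Total gain g = 1 − 1/A = 1 − 1/1.183 = 0.1547.
Known gains sum to 0.35 + 0.0238 + 0.0106 = 0.3844.
g_lr = 0.1547 − 0.3844 = -0.23.

-0.23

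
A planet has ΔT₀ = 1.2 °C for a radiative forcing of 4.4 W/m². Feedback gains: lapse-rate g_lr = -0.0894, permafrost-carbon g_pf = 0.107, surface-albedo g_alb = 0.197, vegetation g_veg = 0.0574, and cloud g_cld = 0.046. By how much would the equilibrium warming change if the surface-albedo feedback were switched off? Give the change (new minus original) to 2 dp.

Original: g = 0.318, ΔT = 1.2/(1−0.318) = 1.7595 °C.
Without surface-albedo: g' = 0.121, ΔT' = 1.2/(1−0.121) = 1.3652 °C.
Change = 1.3652 − 1.7595 = -0.39 °C.

-0.39 °C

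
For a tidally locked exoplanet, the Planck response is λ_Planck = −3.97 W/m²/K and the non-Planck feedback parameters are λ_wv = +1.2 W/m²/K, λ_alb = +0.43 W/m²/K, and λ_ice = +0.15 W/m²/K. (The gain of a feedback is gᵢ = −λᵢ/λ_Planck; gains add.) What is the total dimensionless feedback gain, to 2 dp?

Convert to gains: g_wv = 1.2/3.97 = 0.3023; g_alb = 0.43/3.97 = 0.1083; g_ice = 0.15/3.97 = 0.03778.
Total gain g = 0.44838.

0.45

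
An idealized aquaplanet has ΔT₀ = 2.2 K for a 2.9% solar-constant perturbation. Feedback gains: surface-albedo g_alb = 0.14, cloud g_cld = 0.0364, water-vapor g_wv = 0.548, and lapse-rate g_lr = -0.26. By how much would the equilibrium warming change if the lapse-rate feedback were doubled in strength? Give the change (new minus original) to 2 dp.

Original: g = 0.4644, ΔT = 2.2/(1−0.4644) = 4.1075 K.
With doubled lapse-rate: g' = 0.2044, ΔT' = 2.2/(1−0.2044) = 2.7652 K.
Change = 2.7652 − 4.1075 = -1.34 K.

-1.34 K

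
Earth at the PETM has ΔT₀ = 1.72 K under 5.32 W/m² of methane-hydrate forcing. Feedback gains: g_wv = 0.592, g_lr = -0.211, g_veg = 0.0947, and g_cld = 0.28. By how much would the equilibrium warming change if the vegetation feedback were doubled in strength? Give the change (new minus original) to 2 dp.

4.46 K

Original: g = 0.7557, ΔT = 1.72/(1−0.7557) = 7.0405 K.
With doubled vegetation: g' = 0.8504, ΔT' = 1.72/(1−0.8504) = 11.4973 K.
Change = 11.4973 − 7.0405 = 4.46 K.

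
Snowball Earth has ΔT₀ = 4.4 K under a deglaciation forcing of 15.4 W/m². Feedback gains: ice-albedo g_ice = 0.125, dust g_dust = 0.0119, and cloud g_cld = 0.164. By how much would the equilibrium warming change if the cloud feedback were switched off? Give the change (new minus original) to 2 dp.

-1.20 K

Original: g = 0.3009, ΔT = 4.4/(1−0.3009) = 6.2938 K.
Without cloud: g' = 0.1369, ΔT' = 4.4/(1−0.1369) = 5.0979 K.
Change = 5.0979 − 6.2938 = -1.20 K.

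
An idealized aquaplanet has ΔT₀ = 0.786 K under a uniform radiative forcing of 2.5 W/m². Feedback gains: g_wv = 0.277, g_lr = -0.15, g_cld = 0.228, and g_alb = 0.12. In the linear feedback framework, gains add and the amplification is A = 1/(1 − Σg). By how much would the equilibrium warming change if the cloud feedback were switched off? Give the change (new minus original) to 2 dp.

-0.45 K

Original: g = 0.475, ΔT = 0.786/(1−0.475) = 1.4971 K.
Without cloud: g' = 0.247, ΔT' = 0.786/(1−0.247) = 1.0438 K.
Change = 1.0438 − 1.4971 = -0.45 K.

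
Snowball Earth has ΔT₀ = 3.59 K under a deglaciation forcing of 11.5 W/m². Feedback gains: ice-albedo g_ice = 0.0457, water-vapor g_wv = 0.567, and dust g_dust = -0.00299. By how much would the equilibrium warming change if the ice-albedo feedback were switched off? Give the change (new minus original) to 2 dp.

-0.96 K

Original: g = 0.60971, ΔT = 3.59/(1−0.60971) = 9.1983 K.
Without ice-albedo: g' = 0.56401, ΔT' = 3.59/(1−0.56401) = 8.2341 K.
Change = 8.2341 − 9.1983 = -0.96 K.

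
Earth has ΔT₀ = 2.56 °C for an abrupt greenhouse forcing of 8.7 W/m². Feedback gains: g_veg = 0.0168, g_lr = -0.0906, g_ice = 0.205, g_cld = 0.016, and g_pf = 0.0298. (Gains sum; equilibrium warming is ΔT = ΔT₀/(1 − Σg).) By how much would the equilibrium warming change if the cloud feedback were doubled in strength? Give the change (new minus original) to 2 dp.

0.06 °C

Original: g = 0.177, ΔT = 2.56/(1−0.177) = 3.1106 °C.
With doubled cloud: g' = 0.193, ΔT' = 2.56/(1−0.193) = 3.1722 °C.
Change = 3.1722 − 3.1106 = 0.06 °C.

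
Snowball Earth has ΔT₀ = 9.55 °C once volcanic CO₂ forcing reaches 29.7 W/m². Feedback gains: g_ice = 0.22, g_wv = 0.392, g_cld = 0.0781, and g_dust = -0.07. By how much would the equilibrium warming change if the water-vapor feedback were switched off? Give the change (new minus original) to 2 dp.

-12.77 °C

Original: g = 0.6201, ΔT = 9.55/(1−0.6201) = 25.1382 °C.
Without water-vapor: g' = 0.2281, ΔT' = 9.55/(1−0.2281) = 12.3721 °C.
Change = 12.3721 − 25.1382 = -12.77 °C.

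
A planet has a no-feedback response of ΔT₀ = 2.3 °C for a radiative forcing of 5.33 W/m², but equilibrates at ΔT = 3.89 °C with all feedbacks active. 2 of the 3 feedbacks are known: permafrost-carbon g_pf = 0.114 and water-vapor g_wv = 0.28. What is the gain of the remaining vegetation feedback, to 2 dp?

Amplification A = ΔT/ΔT₀ = 3.89/2.3 = 1.691.
Total gain g = 1 − 1/A = 1 − 1/1.691 = 0.4086.
Known gains sum to 0.114 + 0.28 = 0.394.
g_veg = 0.4086 − 0.394 = 0.01.

0.01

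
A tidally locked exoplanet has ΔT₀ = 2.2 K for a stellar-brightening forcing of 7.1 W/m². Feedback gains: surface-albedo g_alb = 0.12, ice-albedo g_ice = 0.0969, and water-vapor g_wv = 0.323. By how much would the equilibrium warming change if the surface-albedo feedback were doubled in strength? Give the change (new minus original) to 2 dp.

1.69 K

Original: g = 0.5399, ΔT = 2.2/(1−0.5399) = 4.7816 K.
With doubled surface-albedo: g' = 0.6599, ΔT' = 2.2/(1−0.6599) = 6.4687 K.
Change = 6.4687 − 4.7816 = 1.69 K.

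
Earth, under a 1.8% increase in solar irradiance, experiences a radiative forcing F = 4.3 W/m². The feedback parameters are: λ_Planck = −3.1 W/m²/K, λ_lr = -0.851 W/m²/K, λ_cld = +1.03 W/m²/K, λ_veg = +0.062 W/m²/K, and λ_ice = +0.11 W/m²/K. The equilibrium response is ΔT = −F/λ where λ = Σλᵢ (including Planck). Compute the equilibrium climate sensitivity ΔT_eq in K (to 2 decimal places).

Net feedback parameter λ = (−3.1) + (-0.851) + (+1.03) + (+0.062) + (+0.11) = -2.749 W/m²/K.
ΔT = −F/λ = −4.3/(-2.749) = 1.56 K.

1.56 K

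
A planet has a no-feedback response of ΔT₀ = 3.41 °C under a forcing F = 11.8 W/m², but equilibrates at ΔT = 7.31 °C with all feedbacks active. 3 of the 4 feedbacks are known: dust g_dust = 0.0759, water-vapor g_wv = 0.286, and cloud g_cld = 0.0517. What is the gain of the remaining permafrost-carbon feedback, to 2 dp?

Amplification A = ΔT/ΔT₀ = 7.31/3.41 = 2.144.
Total gain g = 1 − 1/A = 1 − 1/2.144 = 0.5336.
Known gains sum to 0.0759 + 0.286 + 0.0517 = 0.4136.
g_pf = 0.5336 − 0.4136 = 0.12.

0.12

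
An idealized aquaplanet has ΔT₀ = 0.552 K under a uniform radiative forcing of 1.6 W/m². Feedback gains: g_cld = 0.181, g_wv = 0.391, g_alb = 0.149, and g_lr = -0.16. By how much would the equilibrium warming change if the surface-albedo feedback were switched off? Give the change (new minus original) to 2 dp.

-0.32 K

Original: g = 0.561, ΔT = 0.552/(1−0.561) = 1.2574 K.
Without surface-albedo: g' = 0.412, ΔT' = 0.552/(1−0.412) = 0.9388 K.
Change = 0.9388 − 1.2574 = -0.32 K.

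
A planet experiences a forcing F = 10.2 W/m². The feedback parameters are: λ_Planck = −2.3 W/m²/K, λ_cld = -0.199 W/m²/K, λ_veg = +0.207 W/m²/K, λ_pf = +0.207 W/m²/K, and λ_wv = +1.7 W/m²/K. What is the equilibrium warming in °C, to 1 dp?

Net feedback parameter λ = (−2.3) + (-0.199) + (+0.207) + (+0.207) + (+1.7) = -0.385 W/m²/K.
ΔT = −F/λ = −10.2/(-0.385) = 26.5 °C.

26.5 °C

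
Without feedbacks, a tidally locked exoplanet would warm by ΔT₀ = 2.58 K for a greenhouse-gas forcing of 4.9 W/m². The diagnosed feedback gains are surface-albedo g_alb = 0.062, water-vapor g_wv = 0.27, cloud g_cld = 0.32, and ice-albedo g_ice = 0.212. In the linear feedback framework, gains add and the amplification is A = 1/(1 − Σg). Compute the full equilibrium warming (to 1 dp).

Total gain g = 0.062 + 0.27 + 0.32 + 0.212 = 0.864.
Amplification A = 1/(1 − 0.864) = 7.353.
ΔT = 2.58 × 7.353 = 19.0 K.

19.0 K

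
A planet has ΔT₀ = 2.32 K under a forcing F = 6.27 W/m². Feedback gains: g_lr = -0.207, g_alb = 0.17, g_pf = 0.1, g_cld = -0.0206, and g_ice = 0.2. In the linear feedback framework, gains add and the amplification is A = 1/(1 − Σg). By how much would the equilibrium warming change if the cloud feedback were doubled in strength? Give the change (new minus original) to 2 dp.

Original: g = 0.2424, ΔT = 2.32/(1−0.2424) = 3.0623 K.
With doubled cloud: g' = 0.2218, ΔT' = 2.32/(1−0.2218) = 2.9812 K.
Change = 2.9812 − 3.0623 = -0.08 K.

-0.08 K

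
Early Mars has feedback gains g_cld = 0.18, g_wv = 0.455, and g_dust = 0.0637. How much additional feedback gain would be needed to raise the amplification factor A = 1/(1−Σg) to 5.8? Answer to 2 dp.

0.13

Current total gain = 0.6987.
Target gain for A = 5.8: g* = 1 − 1/5.8 = 0.8276.
Additional gain needed = 0.8276 − 0.6987 = 0.13.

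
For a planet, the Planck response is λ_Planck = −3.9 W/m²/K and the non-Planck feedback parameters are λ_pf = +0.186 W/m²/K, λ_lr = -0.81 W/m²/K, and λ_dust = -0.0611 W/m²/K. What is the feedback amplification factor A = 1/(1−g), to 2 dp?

0.85

Convert to gains: g_pf = 0.186/3.9 = 0.04769; g_lr = -0.81/3.9 = -0.2077; g_dust = -0.0611/3.9 = -0.01567.
Total gain g = -0.17568.
A = 1/(1 + 0.17568) = 0.85.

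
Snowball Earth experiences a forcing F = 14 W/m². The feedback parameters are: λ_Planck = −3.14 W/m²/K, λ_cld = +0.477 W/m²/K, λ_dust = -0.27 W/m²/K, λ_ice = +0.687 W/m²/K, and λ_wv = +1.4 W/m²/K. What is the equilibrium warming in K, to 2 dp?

16.55 K

Net feedback parameter λ = (−3.14) + (+0.477) + (-0.27) + (+0.687) + (+1.4) = -0.846 W/m²/K.
ΔT = −F/λ = −14/(-0.846) = 16.55 K.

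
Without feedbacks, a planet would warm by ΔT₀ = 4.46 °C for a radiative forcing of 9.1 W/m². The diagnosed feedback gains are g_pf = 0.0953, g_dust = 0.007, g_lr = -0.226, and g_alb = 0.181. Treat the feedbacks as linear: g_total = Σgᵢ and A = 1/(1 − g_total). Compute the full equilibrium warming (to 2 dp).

Total gain g = 0.0953 + 0.007 − 0.226 + 0.181 = 0.0573.
Amplification A = 1/(1 − 0.0573) = 1.061.
ΔT = 4.46 × 1.061 = 4.73 °C.

4.73 °C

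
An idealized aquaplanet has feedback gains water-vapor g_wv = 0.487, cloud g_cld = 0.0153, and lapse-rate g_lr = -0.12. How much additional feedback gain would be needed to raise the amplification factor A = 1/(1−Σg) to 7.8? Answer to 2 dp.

Current total gain = 0.3823.
Target gain for A = 7.8: g* = 1 − 1/7.8 = 0.8718.
Additional gain needed = 0.8718 − 0.3823 = 0.49.

0.49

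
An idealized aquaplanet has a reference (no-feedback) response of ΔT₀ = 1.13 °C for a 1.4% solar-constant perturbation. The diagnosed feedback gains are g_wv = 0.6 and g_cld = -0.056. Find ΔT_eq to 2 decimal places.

2.48 °C

Total gain g = 0.6 − 0.056 = 0.544.
Amplification A = 1/(1 − 0.544) = 2.193.
ΔT = 1.13 × 2.193 = 2.48 °C.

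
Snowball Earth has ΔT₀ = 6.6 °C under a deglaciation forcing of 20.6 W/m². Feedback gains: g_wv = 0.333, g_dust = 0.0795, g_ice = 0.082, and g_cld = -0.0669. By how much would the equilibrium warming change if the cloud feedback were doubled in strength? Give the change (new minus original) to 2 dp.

Original: g = 0.4276, ΔT = 6.6/(1−0.4276) = 11.5304 °C.
With doubled cloud: g' = 0.3607, ΔT' = 6.6/(1−0.3607) = 10.3238 °C.
Change = 10.3238 − 11.5304 = -1.21 °C.

-1.21 °C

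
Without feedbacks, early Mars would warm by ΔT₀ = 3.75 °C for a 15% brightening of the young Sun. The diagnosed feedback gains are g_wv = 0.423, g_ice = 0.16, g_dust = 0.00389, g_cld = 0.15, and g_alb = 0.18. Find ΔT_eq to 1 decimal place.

45.1 °C

Total gain g = 0.423 + 0.16 + 0.00389 + 0.15 + 0.18 = 0.91689.
Amplification A = 1/(1 − 0.91689) = 12.03.
ΔT = 3.75 × 12.03 = 45.1 °C.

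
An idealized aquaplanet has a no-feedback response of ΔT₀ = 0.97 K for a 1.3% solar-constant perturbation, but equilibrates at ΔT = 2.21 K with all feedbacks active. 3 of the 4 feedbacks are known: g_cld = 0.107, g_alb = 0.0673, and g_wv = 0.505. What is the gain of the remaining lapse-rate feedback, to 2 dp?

Amplification A = ΔT/ΔT₀ = 2.21/0.97 = 2.278.
Total gain g = 1 − 1/A = 1 − 1/2.278 = 0.561.
Known gains sum to 0.107 + 0.0673 + 0.505 = 0.6793.
g_lr = 0.561 − 0.6793 = -0.12.

-0.12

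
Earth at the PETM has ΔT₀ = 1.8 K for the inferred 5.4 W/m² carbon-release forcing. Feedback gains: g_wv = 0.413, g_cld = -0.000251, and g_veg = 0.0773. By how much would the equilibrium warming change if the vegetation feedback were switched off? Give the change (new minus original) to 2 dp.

Original: g = 0.490049, ΔT = 1.8/(1−0.490049) = 3.5298 K.
Without vegetation: g' = 0.412749, ΔT' = 1.8/(1−0.412749) = 3.0651 K.
Change = 3.0651 − 3.5298 = -0.46 K.

-0.46 K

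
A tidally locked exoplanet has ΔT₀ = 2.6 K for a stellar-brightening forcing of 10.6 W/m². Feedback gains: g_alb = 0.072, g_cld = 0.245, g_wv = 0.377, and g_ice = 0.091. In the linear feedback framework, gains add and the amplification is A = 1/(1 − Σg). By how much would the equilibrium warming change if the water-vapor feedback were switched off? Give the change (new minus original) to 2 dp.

Original: g = 0.785, ΔT = 2.6/(1−0.785) = 12.0930 K.
Without water-vapor: g' = 0.408, ΔT' = 2.6/(1−0.408) = 4.3919 K.
Change = 4.3919 − 12.0930 = -7.70 K.

-7.70 K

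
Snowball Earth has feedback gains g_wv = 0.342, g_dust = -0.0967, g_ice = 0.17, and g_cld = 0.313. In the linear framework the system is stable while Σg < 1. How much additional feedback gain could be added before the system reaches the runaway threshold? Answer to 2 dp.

Current total gain = 0.342 − 0.0967 + 0.17 + 0.313 = 0.7283.
Margin to runaway = 1 − 0.7283 = 0.27.

0.27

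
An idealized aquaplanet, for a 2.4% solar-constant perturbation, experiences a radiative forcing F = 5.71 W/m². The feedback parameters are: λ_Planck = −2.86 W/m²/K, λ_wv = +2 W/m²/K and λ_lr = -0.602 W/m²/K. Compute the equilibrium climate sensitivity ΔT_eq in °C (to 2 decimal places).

3.91 °C

Net feedback parameter λ = (−2.86) + (+2) + (-0.602) = -1.462 W/m²/K.
ΔT = −F/λ = −5.71/(-1.462) = 3.91 °C.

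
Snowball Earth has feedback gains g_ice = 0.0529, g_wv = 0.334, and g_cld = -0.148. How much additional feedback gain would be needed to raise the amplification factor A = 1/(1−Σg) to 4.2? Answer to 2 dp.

0.52

Current total gain = 0.2389.
Target gain for A = 4.2: g* = 1 − 1/4.2 = 0.7619.
Additional gain needed = 0.7619 − 0.2389 = 0.52.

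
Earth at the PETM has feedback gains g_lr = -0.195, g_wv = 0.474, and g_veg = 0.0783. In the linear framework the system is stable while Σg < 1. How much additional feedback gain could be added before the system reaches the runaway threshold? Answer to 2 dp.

Current total gain = -0.195 + 0.474 + 0.0783 = 0.3573.
Margin to runaway = 1 − 0.3573 = 0.64.

0.64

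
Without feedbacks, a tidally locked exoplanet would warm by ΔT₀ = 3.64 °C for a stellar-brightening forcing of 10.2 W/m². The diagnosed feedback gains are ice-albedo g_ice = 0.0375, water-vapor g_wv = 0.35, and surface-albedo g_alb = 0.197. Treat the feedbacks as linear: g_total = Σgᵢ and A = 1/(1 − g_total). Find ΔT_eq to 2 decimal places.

8.76 °C

Total gain g = 0.0375 + 0.35 + 0.197 = 0.5845.
Amplification A = 1/(1 − 0.5845) = 2.407.
ΔT = 3.64 × 2.407 = 8.76 °C.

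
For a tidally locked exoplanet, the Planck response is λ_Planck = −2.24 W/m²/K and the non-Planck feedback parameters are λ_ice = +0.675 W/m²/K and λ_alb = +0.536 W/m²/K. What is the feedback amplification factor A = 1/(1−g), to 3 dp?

2.177

Convert to gains: g_ice = 0.675/2.24 = 0.3013; g_alb = 0.536/2.24 = 0.2393.
Total gain g = 0.5406.
A = 1/(1 − 0.5406) = 2.177.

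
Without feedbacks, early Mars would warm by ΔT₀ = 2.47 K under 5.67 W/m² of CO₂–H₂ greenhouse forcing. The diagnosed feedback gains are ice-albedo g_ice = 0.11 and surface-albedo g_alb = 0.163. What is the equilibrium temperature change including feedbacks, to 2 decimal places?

Total gain g = 0.11 + 0.163 = 0.273.
Amplification A = 1/(1 − 0.273) = 1.376.
ΔT = 2.47 × 1.376 = 3.40 K.

3.40 K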